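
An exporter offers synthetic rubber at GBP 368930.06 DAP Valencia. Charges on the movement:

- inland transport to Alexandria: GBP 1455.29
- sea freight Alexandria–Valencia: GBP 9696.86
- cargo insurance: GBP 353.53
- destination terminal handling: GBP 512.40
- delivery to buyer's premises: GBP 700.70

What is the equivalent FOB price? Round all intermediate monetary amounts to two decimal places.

Not relevant to the conversion: inland to port — on the seller under both DAP and FOB; already in the DAP price and stays in the FOB price.
From DAP to FOB, the seller no longer bears: freight, insurance, destination terminal, delivery.
FOB price = 368930.06 − 9696.86 − 353.53 − 512.40 − 700.70 = 357666.57

FOB price: GBP 357666.57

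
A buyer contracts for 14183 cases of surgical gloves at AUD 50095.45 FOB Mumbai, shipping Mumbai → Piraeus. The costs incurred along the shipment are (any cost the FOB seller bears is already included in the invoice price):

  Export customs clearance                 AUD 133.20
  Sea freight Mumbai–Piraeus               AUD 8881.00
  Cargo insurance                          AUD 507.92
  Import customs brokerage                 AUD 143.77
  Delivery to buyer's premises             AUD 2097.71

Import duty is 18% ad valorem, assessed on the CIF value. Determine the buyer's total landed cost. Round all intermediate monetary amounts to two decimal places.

FOB: the seller bears costs until goods are on board at the origin port; the buyer bears freight, insurance and all costs thereafter.
Already in the invoice (seller's account under FOB): export clearance — exclude.
CIF value = FOB price + freight + insurance = 50095.45 + 8881.00 + 507.92 = 59484.37
Import duty = 59484.37 × 18% = 10707.19
Buyer bears: freight 8881.00 + insurance 507.92 + brokerage 143.77 + delivery 2097.71 + duty 10707.19 = 22337.59
Landed cost = invoice 50095.45 + 22337.59 = 72433.04

Total landed cost: AUD 72433.04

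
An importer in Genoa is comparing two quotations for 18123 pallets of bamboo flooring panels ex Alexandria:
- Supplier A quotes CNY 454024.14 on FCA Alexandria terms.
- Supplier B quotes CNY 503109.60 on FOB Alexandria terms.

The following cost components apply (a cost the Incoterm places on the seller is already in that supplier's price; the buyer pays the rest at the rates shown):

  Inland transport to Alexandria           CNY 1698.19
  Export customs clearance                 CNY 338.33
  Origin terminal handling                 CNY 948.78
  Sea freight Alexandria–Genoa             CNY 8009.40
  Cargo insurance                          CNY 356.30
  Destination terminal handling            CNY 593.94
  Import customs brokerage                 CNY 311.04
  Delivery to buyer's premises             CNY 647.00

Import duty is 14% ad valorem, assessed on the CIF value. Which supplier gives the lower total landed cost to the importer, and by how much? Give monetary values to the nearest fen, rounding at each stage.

Supplier A is cheaper by CNY 54875.81

Supplier A (FCA):
CIF value = FCA price + origin terminal + freight + insurance = 454024.14 + 948.78 + 8009.40 + 356.30 = 463338.62
Import duty = 463338.62 × 14% = 64867.41
Buyer bears (A): 948.78 + 8009.40 + 356.30 + 593.94 + 311.04 + 647.00 = 10866.46
Landed cost (A) = invoice 454024.14 + 10866.46 + duty 64867.41 = 529758.01
Supplier B (FOB):
CIF value = FOB price + freight + insurance = 503109.60 + 8009.40 + 356.30 = 511475.30
Import duty = 511475.30 × 14% = 71606.54
Buyer bears (B): 8009.40 + 356.30 + 593.94 + 311.04 + 647.00 = 9917.68
Landed cost (B) = invoice 503109.60 + 9917.68 + duty 71606.54 = 584633.82
Difference = |529758.01 − 584633.82| = 54875.81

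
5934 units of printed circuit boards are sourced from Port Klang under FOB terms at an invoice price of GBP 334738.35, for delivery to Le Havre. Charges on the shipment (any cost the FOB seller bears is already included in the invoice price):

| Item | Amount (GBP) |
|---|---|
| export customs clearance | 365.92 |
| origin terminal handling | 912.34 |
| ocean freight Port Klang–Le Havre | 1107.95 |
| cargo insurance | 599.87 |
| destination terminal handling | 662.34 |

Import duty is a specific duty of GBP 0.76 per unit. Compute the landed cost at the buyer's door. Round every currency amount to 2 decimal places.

FOB: the seller bears costs until goods are on board at the origin port; the buyer bears freight, insurance and all costs thereafter.
Already in the invoice (seller's account under FOB): export clearance, origin terminal — exclude.
CIF value = FOB price + freight + insurance = 334738.35 + 1107.95 + 599.87 = 336446.17
Import duty = 5934 × 0.76 = 4509.84
Buyer bears: freight 1107.95 + insurance 599.87 + destination terminal 662.34 + duty 4509.84 = 6880.00
Landed cost = invoice 334738.35 + 6880.00 = 341618.35

Total landed cost: GBP 341618.35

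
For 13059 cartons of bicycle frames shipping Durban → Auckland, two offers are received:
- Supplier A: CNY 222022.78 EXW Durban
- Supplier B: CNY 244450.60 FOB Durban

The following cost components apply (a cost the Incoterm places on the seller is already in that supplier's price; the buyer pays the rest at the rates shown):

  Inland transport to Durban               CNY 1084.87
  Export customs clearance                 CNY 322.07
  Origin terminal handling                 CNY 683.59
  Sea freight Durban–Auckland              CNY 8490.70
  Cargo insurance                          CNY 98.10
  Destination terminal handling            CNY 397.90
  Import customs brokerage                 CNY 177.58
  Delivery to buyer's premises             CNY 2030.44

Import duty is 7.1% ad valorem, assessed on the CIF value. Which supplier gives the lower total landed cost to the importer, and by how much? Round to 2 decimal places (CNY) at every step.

Supplier A is cheaper by CNY 21781.24

Supplier A (EXW):
CIF value = EXW price + inland to port + export clearance + origin terminal + freight + insurance = 222022.78 + 1084.87 + 322.07 + 683.59 + 8490.70 + 98.10 = 232702.11
Import duty = 232702.11 × 7.1% = 16521.85
Buyer bears (A): 1084.87 + 322.07 + 683.59 + 8490.70 + 98.10 + 397.90 + 177.58 + 2030.44 = 13285.25
Landed cost (A) = invoice 222022.78 + 13285.25 + duty 16521.85 = 251829.88
Supplier B (FOB):
CIF value = FOB price + freight + insurance = 244450.60 + 8490.70 + 98.10 = 253039.40
Import duty = 253039.40 × 7.1% = 17965.80
Buyer bears (B): 8490.70 + 98.10 + 397.90 + 177.58 + 2030.44 = 11194.72
Landed cost (B) = invoice 244450.60 + 11194.72 + duty 17965.80 = 273611.12
Difference = |251829.88 − 273611.12| = 21781.24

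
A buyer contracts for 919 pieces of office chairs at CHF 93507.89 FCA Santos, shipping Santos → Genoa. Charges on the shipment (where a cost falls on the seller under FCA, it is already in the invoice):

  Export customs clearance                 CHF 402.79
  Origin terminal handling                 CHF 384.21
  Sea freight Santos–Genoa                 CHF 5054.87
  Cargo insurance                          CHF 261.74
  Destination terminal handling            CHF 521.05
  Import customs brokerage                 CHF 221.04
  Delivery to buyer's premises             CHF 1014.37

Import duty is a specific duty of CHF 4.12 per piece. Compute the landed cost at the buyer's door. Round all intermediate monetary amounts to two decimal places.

FCA: the seller delivers export-cleared goods to the carrier; the buyer bears costs from that point.
Already in the invoice (seller's account under FCA): export clearance — exclude.
CIF value = FCA price + origin terminal + freight + insurance = 93507.89 + 384.21 + 5054.87 + 261.74 = 99208.71
Import duty = 919 × 4.12 = 3786.28
Buyer bears: origin terminal 384.21 + freight 5054.87 + insurance 261.74 + destination terminal 521.05 + brokerage 221.04 + delivery 1014.37 + duty 3786.28 = 11243.56
Landed cost = invoice 93507.89 + 11243.56 = 104751.45

Total landed cost: CHF 104751.45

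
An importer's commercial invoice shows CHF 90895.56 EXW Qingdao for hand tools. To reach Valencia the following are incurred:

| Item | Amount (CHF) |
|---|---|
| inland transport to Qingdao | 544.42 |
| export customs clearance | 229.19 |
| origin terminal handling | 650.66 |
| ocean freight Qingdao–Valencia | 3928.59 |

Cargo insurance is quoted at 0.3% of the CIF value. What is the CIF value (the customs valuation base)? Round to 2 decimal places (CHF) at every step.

Let C be the CIF value. C = EXW price + pre-shipment costs + freight + 0.3% × C
C − 0.3% × C = 90895.56 + 544.42 + 229.19 + 650.66 + 3928.59
0.997 × C = 96248.42
C = 96248.42 / 0.997 = 96538.03
Insurance premium = 0.3% × 96538.03 = 289.61

CIF value: CHF 96538.03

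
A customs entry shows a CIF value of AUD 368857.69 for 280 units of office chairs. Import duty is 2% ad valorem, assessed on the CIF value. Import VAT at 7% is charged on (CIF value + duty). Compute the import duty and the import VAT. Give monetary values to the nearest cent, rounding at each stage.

Import duty = 368857.69 × 2% = 7377.15
VAT base = CIF + duty = 368857.69 + 7377.15 = 376234.84
Import VAT = 376234.84 × 7% = 26336.44

Import duty: AUD 7377.15; import VAT: AUD 26336.44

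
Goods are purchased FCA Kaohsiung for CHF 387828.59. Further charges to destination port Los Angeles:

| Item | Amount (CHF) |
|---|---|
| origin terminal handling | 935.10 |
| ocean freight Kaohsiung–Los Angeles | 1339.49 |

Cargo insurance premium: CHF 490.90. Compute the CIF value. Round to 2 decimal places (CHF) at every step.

CIF value: CHF 390594.08

CIF = FCA price + pre-shipment costs + freight + insurance
CIF = 387828.59 + 935.10 + 1339.49 + 490.90 = 390594.08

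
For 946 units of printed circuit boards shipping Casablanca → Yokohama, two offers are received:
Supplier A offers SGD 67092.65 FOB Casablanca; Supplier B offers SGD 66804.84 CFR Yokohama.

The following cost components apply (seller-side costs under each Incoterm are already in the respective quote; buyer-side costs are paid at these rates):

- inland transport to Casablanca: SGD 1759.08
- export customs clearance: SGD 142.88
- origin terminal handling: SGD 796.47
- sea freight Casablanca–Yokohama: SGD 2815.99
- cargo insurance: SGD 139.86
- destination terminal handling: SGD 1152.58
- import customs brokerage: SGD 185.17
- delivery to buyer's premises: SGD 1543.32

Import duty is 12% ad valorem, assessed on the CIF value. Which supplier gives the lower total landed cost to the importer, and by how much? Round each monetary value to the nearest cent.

Supplier A (FOB):
CIF value = FOB price + freight + insurance = 67092.65 + 2815.99 + 139.86 = 70048.50
Import duty = 70048.50 × 12% = 8405.82
Buyer bears (A): 2815.99 + 139.86 + 1152.58 + 185.17 + 1543.32 = 5836.92
Landed cost (A) = invoice 67092.65 + 5836.92 + duty 8405.82 = 81335.39
Supplier B (CFR):
CIF value = CFR price + insurance = 66804.84 + 139.86 = 66944.70
Import duty = 66944.70 × 12% = 8033.36
Buyer bears (B): 139.86 + 1152.58 + 185.17 + 1543.32 = 3020.93
Landed cost (B) = invoice 66804.84 + 3020.93 + duty 8033.36 = 77859.13
Difference = |81335.39 − 77859.13| = 3476.26

Supplier B is cheaper by SGD 3476.26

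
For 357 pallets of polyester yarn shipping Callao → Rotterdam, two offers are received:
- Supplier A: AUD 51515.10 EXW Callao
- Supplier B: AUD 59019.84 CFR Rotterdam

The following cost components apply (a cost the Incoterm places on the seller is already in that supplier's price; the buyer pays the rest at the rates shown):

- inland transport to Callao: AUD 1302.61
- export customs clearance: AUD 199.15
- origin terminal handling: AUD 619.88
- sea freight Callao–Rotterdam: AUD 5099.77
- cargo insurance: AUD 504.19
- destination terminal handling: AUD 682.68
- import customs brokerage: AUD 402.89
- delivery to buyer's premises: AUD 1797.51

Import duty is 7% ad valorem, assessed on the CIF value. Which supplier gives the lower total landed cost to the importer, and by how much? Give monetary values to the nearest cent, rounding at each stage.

Supplier A is cheaper by AUD 303.16

Supplier A (EXW):
CIF value = EXW price + inland to port + export clearance + origin terminal + freight + insurance = 51515.10 + 1302.61 + 199.15 + 619.88 + 5099.77 + 504.19 = 59240.70
Import duty = 59240.70 × 7% = 4146.85
Buyer bears (A): 1302.61 + 199.15 + 619.88 + 5099.77 + 504.19 + 682.68 + 402.89 + 1797.51 = 10608.68
Landed cost (A) = invoice 51515.10 + 10608.68 + duty 4146.85 = 66270.63
Supplier B (CFR):
CIF value = CFR price + insurance = 59019.84 + 504.19 = 59524.03
Import duty = 59524.03 × 7% = 4166.68
Buyer bears (B): 504.19 + 682.68 + 402.89 + 1797.51 = 3387.27
Landed cost (B) = invoice 59019.84 + 3387.27 + duty 4166.68 = 66573.79
Difference = |66270.63 − 66573.79| = 303.16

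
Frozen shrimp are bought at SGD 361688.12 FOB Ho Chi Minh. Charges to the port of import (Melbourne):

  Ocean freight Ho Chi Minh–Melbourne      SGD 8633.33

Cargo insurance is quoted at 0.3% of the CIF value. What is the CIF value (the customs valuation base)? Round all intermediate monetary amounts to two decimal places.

CIF value: SGD 371435.76

Let C be the CIF value. C = FOB price + freight + 0.3% × C
C − 0.3% × C = 361688.12 + 8633.33
0.997 × C = 370321.45
C = 370321.45 / 0.997 = 371435.76
Insurance premium = 0.3% × 371435.76 = 1114.31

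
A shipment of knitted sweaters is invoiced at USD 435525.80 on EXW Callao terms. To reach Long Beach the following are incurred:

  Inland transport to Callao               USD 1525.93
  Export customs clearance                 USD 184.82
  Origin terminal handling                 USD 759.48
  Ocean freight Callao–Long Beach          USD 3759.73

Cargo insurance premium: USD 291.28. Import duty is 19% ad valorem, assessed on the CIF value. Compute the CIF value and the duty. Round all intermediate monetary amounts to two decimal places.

CIF = EXW price + pre-shipment costs + freight + insurance
CIF = 435525.80 + 1525.93 + 184.82 + 759.48 + 3759.73 + 291.28 = 442047.04
Import duty = 442047.04 × 19% = 83988.94

CIF value: USD 442047.04; import duty: USD 83988.94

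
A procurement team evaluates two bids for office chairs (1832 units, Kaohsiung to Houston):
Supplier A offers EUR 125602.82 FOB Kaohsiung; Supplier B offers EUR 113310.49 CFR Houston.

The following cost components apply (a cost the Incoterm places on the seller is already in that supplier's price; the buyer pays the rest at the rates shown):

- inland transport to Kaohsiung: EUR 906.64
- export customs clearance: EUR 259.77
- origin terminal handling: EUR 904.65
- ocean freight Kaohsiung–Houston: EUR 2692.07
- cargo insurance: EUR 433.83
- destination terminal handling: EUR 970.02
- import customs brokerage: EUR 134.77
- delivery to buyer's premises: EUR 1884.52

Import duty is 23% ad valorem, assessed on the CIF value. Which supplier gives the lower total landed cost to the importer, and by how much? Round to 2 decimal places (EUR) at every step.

Supplier A (FOB):
CIF value = FOB price + freight + insurance = 125602.82 + 2692.07 + 433.83 = 128728.72
Import duty = 128728.72 × 23% = 29607.61
Buyer bears (A): 2692.07 + 433.83 + 970.02 + 134.77 + 1884.52 = 6115.21
Landed cost (A) = invoice 125602.82 + 6115.21 + duty 29607.61 = 161325.64
Supplier B (CFR):
CIF value = CFR price + insurance = 113310.49 + 433.83 = 113744.32
Import duty = 113744.32 × 23% = 26161.19
Buyer bears (B): 433.83 + 970.02 + 134.77 + 1884.52 = 3423.14
Landed cost (B) = invoice 113310.49 + 3423.14 + duty 26161.19 = 142894.82
Difference = |161325.64 − 142894.82| = 18430.82

Supplier B is cheaper by EUR 18430.82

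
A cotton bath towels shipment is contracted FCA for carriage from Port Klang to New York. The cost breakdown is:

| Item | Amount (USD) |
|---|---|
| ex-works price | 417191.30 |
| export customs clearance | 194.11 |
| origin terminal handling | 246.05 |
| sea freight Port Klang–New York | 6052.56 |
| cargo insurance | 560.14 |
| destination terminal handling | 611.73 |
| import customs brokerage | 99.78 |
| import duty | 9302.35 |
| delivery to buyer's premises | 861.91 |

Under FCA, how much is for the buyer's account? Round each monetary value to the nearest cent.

FCA: the seller delivers export-cleared goods to the carrier; the buyer bears costs from that point.
Seller's account: goods 417191.30 + export clearance 194.11 = 417385.41
Buyer's account: origin terminal 246.05 + freight 6052.56 + insurance 560.14 + destination terminal 611.73 + brokerage 99.78 + duty 9302.35 + delivery 861.91 = 17734.52

Buyer's account: USD 17734.52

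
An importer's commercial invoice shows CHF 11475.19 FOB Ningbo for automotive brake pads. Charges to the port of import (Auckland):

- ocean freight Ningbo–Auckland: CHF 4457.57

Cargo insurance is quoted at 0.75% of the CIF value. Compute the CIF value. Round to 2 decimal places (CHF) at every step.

CIF value: CHF 16053.16

Let C be the CIF value. C = FOB price + freight + 0.75% × C
C − 0.75% × C = 11475.19 + 4457.57
0.9925 × C = 15932.76
C = 15932.76 / 0.9925 = 16053.16
Insurance premium = 0.75% × 16053.16 = 120.40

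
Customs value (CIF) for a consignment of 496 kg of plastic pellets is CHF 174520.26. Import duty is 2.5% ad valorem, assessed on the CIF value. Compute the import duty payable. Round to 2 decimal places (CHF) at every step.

Import duty: CHF 4363.01

Import duty = 174520.26 × 2.5% = 4363.01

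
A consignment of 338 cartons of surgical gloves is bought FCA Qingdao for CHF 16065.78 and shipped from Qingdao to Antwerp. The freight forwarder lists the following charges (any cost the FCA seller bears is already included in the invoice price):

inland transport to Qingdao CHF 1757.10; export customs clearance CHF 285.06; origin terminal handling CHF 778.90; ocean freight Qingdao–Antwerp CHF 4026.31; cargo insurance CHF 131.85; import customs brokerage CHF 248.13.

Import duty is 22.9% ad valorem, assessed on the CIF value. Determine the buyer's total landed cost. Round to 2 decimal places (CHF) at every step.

FCA: the seller delivers export-cleared goods to the carrier; the buyer bears costs from that point.
Already in the invoice (seller's account under FCA): inland to port, export clearance — exclude.
CIF value = FCA price + origin terminal + freight + insurance = 16065.78 + 778.90 + 4026.31 + 131.85 = 21002.84
Import duty = 21002.84 × 22.9% = 4809.65
Buyer bears: origin terminal 778.90 + freight 4026.31 + insurance 131.85 + brokerage 248.13 + duty 4809.65 = 9994.84
Landed cost = invoice 16065.78 + 9994.84 = 26060.62

Total landed cost: CHF 26060.62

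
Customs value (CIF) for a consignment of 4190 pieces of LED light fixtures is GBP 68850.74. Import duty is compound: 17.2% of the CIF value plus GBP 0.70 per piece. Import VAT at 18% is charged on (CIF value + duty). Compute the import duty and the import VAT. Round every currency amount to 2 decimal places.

Ad valorem component: 68850.74 × 17.2% = 11842.33
Specific component: 4190 × 0.70 = 2933.00
Import duty = 11842.33 + 2933.00 = 14775.33
VAT base = CIF + duty = 68850.74 + 14775.33 = 83626.07
Import VAT = 83626.07 × 18% = 15052.69

Import duty: GBP 14775.33; import VAT: GBP 15052.69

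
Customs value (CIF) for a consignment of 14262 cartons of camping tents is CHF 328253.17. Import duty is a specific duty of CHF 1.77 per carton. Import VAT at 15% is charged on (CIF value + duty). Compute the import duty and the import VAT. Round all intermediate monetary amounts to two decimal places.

Import duty: CHF 25243.74; import VAT: CHF 53024.54

Import duty = 14262 × 1.77 = 25243.74
VAT base = CIF + duty = 328253.17 + 25243.74 = 353496.91
Import VAT = 353496.91 × 15% = 53024.54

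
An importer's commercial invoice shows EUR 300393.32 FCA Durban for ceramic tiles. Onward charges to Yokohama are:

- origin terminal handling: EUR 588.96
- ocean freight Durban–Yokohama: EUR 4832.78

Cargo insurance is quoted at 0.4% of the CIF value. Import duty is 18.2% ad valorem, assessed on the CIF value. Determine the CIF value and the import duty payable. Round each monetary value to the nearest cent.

Let C be the CIF value. C = FCA price + pre-shipment costs + freight + 0.4% × C
C − 0.4% × C = 300393.32 + 588.96 + 4832.78
0.996 × C = 305815.06
C = 305815.06 / 0.996 = 307043.23
Insurance premium = 0.4% × 307043.23 = 1228.17
Import duty = 307043.23 × 18.2% = 55881.87

CIF value: EUR 307043.23; import duty: EUR 55881.87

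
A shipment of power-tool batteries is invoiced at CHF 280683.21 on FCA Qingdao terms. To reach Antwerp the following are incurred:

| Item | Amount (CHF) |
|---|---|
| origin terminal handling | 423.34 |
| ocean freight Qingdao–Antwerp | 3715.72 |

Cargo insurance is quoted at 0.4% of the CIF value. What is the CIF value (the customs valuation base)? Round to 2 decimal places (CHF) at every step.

Let C be the CIF value. C = FCA price + pre-shipment costs + freight + 0.4% × C
C − 0.4% × C = 280683.21 + 423.34 + 3715.72
0.996 × C = 284822.27
C = 284822.27 / 0.996 = 285966.13
Insurance premium = 0.4% × 285966.13 = 1143.86

CIF value: CHF 285966.13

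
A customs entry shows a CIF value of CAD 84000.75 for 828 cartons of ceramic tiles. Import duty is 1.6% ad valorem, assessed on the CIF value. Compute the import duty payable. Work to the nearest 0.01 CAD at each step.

Import duty = 84000.75 × 1.6% = 1344.01

Import duty: CAD 1344.01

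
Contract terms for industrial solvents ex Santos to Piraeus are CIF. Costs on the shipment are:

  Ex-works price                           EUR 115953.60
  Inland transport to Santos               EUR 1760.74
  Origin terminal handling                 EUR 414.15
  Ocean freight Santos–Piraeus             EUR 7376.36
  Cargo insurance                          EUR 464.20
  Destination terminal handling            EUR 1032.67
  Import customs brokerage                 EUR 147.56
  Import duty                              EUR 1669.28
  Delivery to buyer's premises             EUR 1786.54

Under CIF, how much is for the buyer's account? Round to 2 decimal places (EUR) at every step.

CIF: the seller pays costs through ocean freight and marine insurance to the destination port.
Seller's account: goods 115953.60 + inland to port 1760.74 + origin terminal 414.15 + freight 7376.36 + insurance 464.20 = 125969.05
Buyer's account: destination terminal 1032.67 + brokerage 147.56 + duty 1669.28 + delivery 1786.54 = 4636.05

Buyer's account: EUR 4636.05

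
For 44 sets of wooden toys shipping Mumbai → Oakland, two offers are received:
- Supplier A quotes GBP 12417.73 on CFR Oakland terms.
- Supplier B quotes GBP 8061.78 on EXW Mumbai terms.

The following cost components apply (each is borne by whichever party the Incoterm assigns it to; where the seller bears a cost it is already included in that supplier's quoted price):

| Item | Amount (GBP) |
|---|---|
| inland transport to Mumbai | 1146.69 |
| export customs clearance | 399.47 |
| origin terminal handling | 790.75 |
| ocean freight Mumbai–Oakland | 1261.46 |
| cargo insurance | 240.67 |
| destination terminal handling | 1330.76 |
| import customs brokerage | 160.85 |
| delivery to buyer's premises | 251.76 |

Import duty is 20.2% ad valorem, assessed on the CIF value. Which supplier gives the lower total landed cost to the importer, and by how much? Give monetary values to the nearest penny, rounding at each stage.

Supplier B is cheaper by GBP 910.61

Supplier A (CFR):
CIF value = CFR price + insurance = 12417.73 + 240.67 = 12658.40
Import duty = 12658.40 × 20.2% = 2557.00
Buyer bears (A): 240.67 + 1330.76 + 160.85 + 251.76 = 1984.04
Landed cost (A) = invoice 12417.73 + 1984.04 + duty 2557.00 = 16958.77
Supplier B (EXW):
CIF value = EXW price + inland to port + export clearance + origin terminal + freight + insurance = 8061.78 + 1146.69 + 399.47 + 790.75 + 1261.46 + 240.67 = 11900.82
Import duty = 11900.82 × 20.2% = 2403.97
Buyer bears (B): 1146.69 + 399.47 + 790.75 + 1261.46 + 240.67 + 1330.76 + 160.85 + 251.76 = 5582.41
Landed cost (B) = invoice 8061.78 + 5582.41 + duty 2403.97 = 16048.16
Difference = |16958.77 − 16048.16| = 910.61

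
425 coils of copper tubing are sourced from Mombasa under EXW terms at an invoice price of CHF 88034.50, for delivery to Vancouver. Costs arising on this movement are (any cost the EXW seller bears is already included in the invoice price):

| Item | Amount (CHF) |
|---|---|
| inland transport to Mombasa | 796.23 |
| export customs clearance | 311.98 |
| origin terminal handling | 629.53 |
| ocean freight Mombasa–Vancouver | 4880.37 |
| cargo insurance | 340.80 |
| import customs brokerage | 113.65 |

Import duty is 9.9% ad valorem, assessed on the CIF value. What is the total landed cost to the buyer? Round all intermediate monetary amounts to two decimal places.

Total landed cost: CHF 104511.41

EXW: the seller makes goods available at their premises; the buyer bears all onward costs.
CIF value = EXW price + inland to port + export clearance + origin terminal + freight + insurance = 88034.50 + 796.23 + 311.98 + 629.53 + 4880.37 + 340.80 = 94993.41
Import duty = 94993.41 × 9.9% = 9404.35
Buyer bears: inland to port 796.23 + export clearance 311.98 + origin terminal 629.53 + freight 4880.37 + insurance 340.80 + brokerage 113.65 + duty 9404.35 = 16476.91
Landed cost = invoice 88034.50 + 16476.91 = 104511.41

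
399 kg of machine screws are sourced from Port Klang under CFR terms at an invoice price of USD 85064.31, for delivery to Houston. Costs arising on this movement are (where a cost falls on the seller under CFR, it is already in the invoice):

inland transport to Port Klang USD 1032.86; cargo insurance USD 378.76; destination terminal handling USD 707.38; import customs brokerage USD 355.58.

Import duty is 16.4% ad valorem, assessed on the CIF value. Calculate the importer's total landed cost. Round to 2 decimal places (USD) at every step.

Total landed cost: USD 100518.69

CFR: the seller pays costs through ocean freight to the destination port, but not insurance.
Already in the invoice (seller's account under CFR): inland to port — exclude.
CIF value = CFR price + insurance = 85064.31 + 378.76 = 85443.07
Import duty = 85443.07 × 16.4% = 14012.66
Buyer bears: insurance 378.76 + destination terminal 707.38 + brokerage 355.58 + duty 14012.66 = 15454.38
Landed cost = invoice 85064.31 + 15454.38 = 100518.69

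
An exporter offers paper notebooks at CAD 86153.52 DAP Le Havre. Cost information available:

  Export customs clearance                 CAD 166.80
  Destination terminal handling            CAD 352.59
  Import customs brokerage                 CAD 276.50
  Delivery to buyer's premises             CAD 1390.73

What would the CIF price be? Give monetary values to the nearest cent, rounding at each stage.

Not relevant to the conversion: export clearance — on the seller under both DAP and CIF; already in the DAP price and stays in the CIF price. brokerage — on the buyer under both terms; not part of either seller's price.
From DAP to CIF, the seller no longer bears: destination terminal, delivery.
CIF price = 86153.52 − 352.59 − 1390.73 = 84410.20

CIF price: CAD 84410.20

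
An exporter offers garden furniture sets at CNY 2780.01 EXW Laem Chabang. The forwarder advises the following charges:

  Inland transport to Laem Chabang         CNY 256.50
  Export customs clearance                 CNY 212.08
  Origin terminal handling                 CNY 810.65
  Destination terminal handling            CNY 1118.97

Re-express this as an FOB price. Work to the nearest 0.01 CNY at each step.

Not relevant to the conversion: destination terminal — on the buyer under both terms; not part of either seller's price.
From EXW to FOB, the seller additionally bears: inland to port, export clearance, origin terminal.
FOB price = 2780.01 + 256.50 + 212.08 + 810.65 = 4059.24

FOB price: CNY 4059.24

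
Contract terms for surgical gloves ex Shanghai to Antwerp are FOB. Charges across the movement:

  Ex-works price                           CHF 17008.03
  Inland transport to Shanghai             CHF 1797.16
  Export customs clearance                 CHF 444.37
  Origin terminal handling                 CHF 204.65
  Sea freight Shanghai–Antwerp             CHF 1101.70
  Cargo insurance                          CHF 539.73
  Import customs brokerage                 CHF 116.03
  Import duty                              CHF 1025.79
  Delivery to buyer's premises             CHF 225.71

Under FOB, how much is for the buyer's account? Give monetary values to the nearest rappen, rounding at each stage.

Buyer's account: CHF 3008.96

FOB: the seller bears costs until goods are on board at the origin port; the buyer bears freight, insurance and all costs thereafter.
Seller's account: goods 17008.03 + inland to port 1797.16 + export clearance 444.37 + origin terminal 204.65 = 19454.21
Buyer's account: freight 1101.70 + insurance 539.73 + brokerage 116.03 + duty 1025.79 + delivery 225.71 = 3008.96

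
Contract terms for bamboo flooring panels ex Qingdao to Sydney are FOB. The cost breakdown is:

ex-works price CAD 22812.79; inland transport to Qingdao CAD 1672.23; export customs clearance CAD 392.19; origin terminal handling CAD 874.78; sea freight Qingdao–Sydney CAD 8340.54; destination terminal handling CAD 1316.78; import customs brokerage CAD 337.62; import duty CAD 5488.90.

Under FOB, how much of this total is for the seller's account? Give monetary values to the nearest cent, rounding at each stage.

FOB: the seller bears costs until goods are on board at the origin port; the buyer bears freight, insurance and all costs thereafter.
Seller's account: goods 22812.79 + inland to port 1672.23 + export clearance 392.19 + origin terminal 874.78 = 25751.99
Buyer's account: freight 8340.54 + destination terminal 1316.78 + brokerage 337.62 + duty 5488.90 = 15483.84

Seller's account: CAD 25751.99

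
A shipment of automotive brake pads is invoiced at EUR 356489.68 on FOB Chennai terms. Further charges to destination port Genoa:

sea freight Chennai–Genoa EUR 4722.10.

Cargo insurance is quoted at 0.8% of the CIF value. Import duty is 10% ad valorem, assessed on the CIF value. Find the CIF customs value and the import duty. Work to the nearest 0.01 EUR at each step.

CIF value: EUR 364124.78; import duty: EUR 36412.48

Let C be the CIF value. C = FOB price + freight + 0.8% × C
C − 0.8% × C = 356489.68 + 4722.10
0.992 × C = 361211.78
C = 361211.78 / 0.992 = 364124.78
Insurance premium = 0.8% × 364124.78 = 2913.00
Import duty = 364124.78 × 10% = 36412.48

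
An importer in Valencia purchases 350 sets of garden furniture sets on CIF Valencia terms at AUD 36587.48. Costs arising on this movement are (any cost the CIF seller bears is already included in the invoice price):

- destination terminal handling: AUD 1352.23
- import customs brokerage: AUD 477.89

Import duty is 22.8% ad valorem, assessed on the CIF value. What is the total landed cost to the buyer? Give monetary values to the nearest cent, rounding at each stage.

CIF: the seller pays costs through ocean freight and marine insurance to the destination port.
The CIF price already equals the CIF value: 36587.48
Import duty = 36587.48 × 22.8% = 8341.95
Buyer bears: destination terminal 1352.23 + brokerage 477.89 + duty 8341.95 = 10172.07
Landed cost = invoice 36587.48 + 10172.07 = 46759.55

Total landed cost: AUD 46759.55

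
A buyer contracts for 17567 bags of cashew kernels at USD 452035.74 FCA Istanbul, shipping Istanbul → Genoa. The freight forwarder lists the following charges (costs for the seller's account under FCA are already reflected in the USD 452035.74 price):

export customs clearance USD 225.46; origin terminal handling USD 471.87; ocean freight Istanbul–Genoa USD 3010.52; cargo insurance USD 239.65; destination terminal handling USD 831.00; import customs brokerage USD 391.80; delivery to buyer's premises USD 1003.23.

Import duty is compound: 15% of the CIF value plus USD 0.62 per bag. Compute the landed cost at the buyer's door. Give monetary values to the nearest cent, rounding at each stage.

FCA: the seller delivers export-cleared goods to the carrier; the buyer bears costs from that point.
Already in the invoice (seller's account under FCA): export clearance — exclude.
CIF value = FCA price + origin terminal + freight + insurance = 452035.74 + 471.87 + 3010.52 + 239.65 = 455757.78
Ad valorem component: 455757.78 × 15% = 68363.67
Specific component: 17567 × 0.62 = 10891.54
Import duty = 68363.67 + 10891.54 = 79255.21
Buyer bears: origin terminal 471.87 + freight 3010.52 + insurance 239.65 + destination terminal 831.00 + brokerage 391.80 + delivery 1003.23 + duty 79255.21 = 85203.28
Landed cost = invoice 452035.74 + 85203.28 = 537239.02

Total landed cost: USD 537239.02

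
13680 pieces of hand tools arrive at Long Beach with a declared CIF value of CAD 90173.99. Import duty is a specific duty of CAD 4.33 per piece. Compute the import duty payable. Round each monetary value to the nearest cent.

Import duty: CAD 59234.40

Import duty = 13680 × 4.33 = 59234.40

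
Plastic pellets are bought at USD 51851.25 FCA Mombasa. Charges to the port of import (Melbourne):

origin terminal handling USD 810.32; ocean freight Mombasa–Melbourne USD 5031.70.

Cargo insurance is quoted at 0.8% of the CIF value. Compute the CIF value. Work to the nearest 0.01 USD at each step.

Let C be the CIF value. C = FCA price + pre-shipment costs + freight + 0.8% × C
C − 0.8% × C = 51851.25 + 810.32 + 5031.70
0.992 × C = 57693.27
C = 57693.27 / 0.992 = 58158.54
Insurance premium = 0.8% × 58158.54 = 465.27

CIF value: USD 58158.54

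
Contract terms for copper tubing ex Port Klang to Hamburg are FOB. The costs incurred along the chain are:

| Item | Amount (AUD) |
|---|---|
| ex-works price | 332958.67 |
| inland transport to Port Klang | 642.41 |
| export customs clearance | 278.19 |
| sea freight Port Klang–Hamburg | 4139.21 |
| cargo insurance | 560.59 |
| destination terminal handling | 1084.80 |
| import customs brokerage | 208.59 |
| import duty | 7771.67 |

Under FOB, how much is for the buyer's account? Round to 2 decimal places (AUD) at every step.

FOB: the seller bears costs until goods are on board at the origin port; the buyer bears freight, insurance and all costs thereafter.
Seller's account: goods 332958.67 + inland to port 642.41 + export clearance 278.19 = 333879.27
Buyer's account: freight 4139.21 + insurance 560.59 + destination terminal 1084.80 + brokerage 208.59 + duty 7771.67 = 13764.86

Buyer's account: AUD 13764.86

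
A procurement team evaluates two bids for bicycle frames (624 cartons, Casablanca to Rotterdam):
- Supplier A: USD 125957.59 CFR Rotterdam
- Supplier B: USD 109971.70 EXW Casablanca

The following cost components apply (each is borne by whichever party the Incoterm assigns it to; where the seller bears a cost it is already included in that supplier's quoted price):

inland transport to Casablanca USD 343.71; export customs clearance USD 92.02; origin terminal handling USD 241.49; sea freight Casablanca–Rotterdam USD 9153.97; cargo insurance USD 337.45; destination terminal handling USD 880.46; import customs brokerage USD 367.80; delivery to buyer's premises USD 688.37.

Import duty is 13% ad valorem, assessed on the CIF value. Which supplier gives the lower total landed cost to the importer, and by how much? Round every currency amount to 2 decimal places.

Supplier A (CFR):
CIF value = CFR price + insurance = 125957.59 + 337.45 = 126295.04
Import duty = 126295.04 × 13% = 16418.36
Buyer bears (A): 337.45 + 880.46 + 367.80 + 688.37 = 2274.08
Landed cost (A) = invoice 125957.59 + 2274.08 + duty 16418.36 = 144650.03
Supplier B (EXW):
CIF value = EXW price + inland to port + export clearance + origin terminal + freight + insurance = 109971.70 + 343.71 + 92.02 + 241.49 + 9153.97 + 337.45 = 120140.34
Import duty = 120140.34 × 13% = 15618.24
Buyer bears (B): 343.71 + 92.02 + 241.49 + 9153.97 + 337.45 + 880.46 + 367.80 + 688.37 = 12105.27
Landed cost (B) = invoice 109971.70 + 12105.27 + duty 15618.24 = 137695.21
Difference = |144650.03 − 137695.21| = 6954.82

Supplier B is cheaper by USD 6954.82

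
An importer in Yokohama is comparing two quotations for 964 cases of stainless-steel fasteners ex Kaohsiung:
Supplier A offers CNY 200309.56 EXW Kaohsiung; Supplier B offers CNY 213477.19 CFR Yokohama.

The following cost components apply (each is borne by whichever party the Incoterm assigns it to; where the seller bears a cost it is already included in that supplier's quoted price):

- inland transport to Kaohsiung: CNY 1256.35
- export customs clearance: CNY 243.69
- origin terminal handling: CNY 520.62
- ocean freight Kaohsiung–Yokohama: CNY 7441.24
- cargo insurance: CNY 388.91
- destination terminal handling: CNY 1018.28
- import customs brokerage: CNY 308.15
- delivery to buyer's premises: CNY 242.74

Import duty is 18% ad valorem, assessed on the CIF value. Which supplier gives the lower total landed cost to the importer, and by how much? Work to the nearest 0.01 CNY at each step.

Supplier A is cheaper by CNY 4372.76

Supplier A (EXW):
CIF value = EXW price + inland to port + export clearance + origin terminal + freight + insurance = 200309.56 + 1256.35 + 243.69 + 520.62 + 7441.24 + 388.91 = 210160.37
Import duty = 210160.37 × 18% = 37828.87
Buyer bears (A): 1256.35 + 243.69 + 520.62 + 7441.24 + 388.91 + 1018.28 + 308.15 + 242.74 = 11419.98
Landed cost (A) = invoice 200309.56 + 11419.98 + duty 37828.87 = 249558.41
Supplier B (CFR):
CIF value = CFR price + insurance = 213477.19 + 388.91 = 213866.10
Import duty = 213866.10 × 18% = 38495.90
Buyer bears (B): 388.91 + 1018.28 + 308.15 + 242.74 = 1958.08
Landed cost (B) = invoice 213477.19 + 1958.08 + duty 38495.90 = 253931.17
Difference = |249558.41 − 253931.17| = 4372.76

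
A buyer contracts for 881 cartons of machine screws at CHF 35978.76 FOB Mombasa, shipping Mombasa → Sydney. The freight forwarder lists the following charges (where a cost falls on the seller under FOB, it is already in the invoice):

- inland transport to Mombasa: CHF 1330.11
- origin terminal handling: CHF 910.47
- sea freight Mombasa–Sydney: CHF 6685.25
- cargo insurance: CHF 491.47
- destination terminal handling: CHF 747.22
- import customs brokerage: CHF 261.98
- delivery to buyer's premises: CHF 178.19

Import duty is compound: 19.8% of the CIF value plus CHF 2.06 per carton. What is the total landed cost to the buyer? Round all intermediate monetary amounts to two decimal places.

Total landed cost: CHF 54702.52

FOB: the seller bears costs until goods are on board at the origin port; the buyer bears freight, insurance and all costs thereafter.
Already in the invoice (seller's account under FOB): inland to port, origin terminal — exclude.
CIF value = FOB price + freight + insurance = 35978.76 + 6685.25 + 491.47 = 43155.48
Ad valorem component: 43155.48 × 19.8% = 8544.79
Specific component: 881 × 2.06 = 1814.86
Import duty = 8544.79 + 1814.86 = 10359.65
Buyer bears: freight 6685.25 + insurance 491.47 + destination terminal 747.22 + brokerage 261.98 + delivery 178.19 + duty 10359.65 = 18723.76
Landed cost = invoice 35978.76 + 18723.76 = 54702.52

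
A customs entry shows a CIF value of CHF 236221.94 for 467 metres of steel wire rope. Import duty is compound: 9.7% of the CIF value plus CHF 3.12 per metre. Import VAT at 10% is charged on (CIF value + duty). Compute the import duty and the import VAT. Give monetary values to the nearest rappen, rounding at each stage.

Import duty: CHF 24370.57; import VAT: CHF 26059.25

Ad valorem component: 236221.94 × 9.7% = 22913.53
Specific component: 467 × 3.12 = 1457.04
Import duty = 22913.53 + 1457.04 = 24370.57
VAT base = CIF + duty = 236221.94 + 24370.57 = 260592.51
Import VAT = 260592.51 × 10% = 26059.25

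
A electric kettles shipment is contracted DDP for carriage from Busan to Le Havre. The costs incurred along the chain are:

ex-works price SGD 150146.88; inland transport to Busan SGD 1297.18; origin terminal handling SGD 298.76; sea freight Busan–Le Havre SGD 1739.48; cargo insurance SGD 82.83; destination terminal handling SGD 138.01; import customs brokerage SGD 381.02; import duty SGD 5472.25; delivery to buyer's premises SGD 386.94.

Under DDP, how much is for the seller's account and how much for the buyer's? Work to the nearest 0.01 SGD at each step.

Seller: SGD 159943.35; buyer: SGD 0.00

DDP: the seller bears all costs including import duty.
Seller's account: goods 150146.88 + inland to port 1297.18 + origin terminal 298.76 + freight 1739.48 + insurance 82.83 + destination terminal 138.01 + brokerage 381.02 + duty 5472.25 + delivery 386.94 = 159943.35
Buyer's account: 0.00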